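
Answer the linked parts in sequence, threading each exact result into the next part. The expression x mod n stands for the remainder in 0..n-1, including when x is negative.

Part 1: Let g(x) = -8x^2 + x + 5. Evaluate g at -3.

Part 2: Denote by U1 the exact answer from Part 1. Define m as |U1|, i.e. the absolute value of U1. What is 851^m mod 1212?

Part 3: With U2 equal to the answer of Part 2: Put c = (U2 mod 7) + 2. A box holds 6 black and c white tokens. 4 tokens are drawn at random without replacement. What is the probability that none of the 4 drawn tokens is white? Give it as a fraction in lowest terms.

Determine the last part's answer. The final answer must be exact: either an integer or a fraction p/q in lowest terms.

Part 1: -8*(-3)^2 + 1*(-3)^1 + 5 = (-72) + (-3) + (5) = -70; answer -70
Part 2: U1 = -70; m = 70; squarings mod 1212: 851^1=851, 851^2=637, 851^4=961, 851^8=1189, 851^16=529, 851^32=1081, 851^64=193; 851^70 = 851^2 * 851^4 * 851^64 = 541 (mod 1212); answer 541
Part 3: U2 = 541; c = 4; total draws C(10,4) = 210; favorable C(6,4) = 15; P = 1/14; answer 1/14

1/14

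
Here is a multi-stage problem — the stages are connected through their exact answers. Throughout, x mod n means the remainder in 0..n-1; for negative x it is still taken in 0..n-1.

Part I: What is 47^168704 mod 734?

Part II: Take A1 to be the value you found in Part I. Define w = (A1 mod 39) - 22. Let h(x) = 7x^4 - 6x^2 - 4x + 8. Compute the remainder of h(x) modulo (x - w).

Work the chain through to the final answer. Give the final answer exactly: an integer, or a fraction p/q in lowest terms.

Part I: squarings mod 734: 47^1=47, 47^2=7, 47^4=49, 47^8=199, 47^16=699, 47^32=491, 47^64=329, 47^128=343, 47^256=209, 47^512=375, 47^1024=431, 47^2048=59, 47^4096=545, 47^8192=489, 47^16384=571, 47^32768=145, 47^65536=473, 47^131072=593; 47^168704 = 47^256 * 47^512 * 47^4096 * 47^32768 * 47^131072 = 689 (mod 734); answer 689
Part II: A1 = 689; w = 4; remainder = value at the root: 7*(4)^4 - 6*(4)^2 - 4*(4)^1 + 8 = (1792) + (-96) + (-16) + (8) = 1688; answer 1688

1688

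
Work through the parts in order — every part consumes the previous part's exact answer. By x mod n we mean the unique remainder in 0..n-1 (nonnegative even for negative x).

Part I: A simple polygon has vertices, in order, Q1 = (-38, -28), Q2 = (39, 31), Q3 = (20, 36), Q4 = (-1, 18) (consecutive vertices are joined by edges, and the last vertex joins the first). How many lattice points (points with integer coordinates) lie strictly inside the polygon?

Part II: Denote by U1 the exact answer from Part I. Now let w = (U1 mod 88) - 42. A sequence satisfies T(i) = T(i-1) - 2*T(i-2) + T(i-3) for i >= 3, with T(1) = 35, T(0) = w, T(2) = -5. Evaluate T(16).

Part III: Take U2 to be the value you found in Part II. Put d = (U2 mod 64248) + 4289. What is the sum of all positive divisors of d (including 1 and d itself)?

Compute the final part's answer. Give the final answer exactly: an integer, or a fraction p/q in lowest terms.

Part I: cross terms: (-38*31 - 39*-28)=-86, (39*36 - 20*31)=784, (20*18 - -1*36)=396, (-1*-28 - -38*18)=712; twice the area = |1806| = 1806; area = 903; boundary points = 1 + 1 + 3 + 1 = 6; strictly interior points = area - boundary/2 + 1 = 901; answer 901
Part II: U1 = 901; w = -21; T(3) = 1*(-5) - 2*(35) + 1*(-21) = -96; iterating: T(3)=-96, T(4)=-51, T(5)=136, T(6)=142, T(7)=-181, T(8)=-329, T(9)=175, T(10)=652, T(11)=-27, T(12)=-1156, T(13)=-450, T(14)=1835, T(15)=1579, T(16)=-2541; answer -2541
Part III: U2 = -2541; d = 65996; 65996 = 2^2 * 7 * 2357; sigma = (1 + 2 + 4) * (1 + 7) * (1 + 2357) = 7 * 8 * 2358 = 132048; answer 132048

132048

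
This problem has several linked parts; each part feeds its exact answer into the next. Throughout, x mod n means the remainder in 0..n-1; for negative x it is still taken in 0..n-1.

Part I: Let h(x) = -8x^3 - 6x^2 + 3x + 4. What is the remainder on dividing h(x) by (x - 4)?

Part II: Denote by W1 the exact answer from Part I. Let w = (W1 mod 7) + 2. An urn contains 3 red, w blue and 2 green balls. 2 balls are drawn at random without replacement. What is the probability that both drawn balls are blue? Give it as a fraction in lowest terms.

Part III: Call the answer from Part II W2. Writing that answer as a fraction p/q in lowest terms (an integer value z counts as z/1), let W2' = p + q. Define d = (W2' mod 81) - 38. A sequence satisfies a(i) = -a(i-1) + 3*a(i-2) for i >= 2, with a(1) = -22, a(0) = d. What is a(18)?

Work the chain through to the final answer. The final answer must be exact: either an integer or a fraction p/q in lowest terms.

Part I: remainder = value at the root: -8*(4)^3 - 6*(4)^2 + 3*(4)^1 + 4 = (-512) + (-96) + (12) + (4) = -592; answer -592
Part II: W1 = -592; w = 5; total draws C(10,2) = 45; favorable C(5,2) = 10; P = 2/9; answer 2/9
Part III: W2 = 2/9; threaded value p + q = 11; d = -27; a(2) = -1*(-22) + 3*(-27) = -59; iterating: a(2)=-59, a(3)=-7, a(4)=-170, a(5)=149, a(6)=-659, a(7)=1106, a(8)=-3083, a(9)=6401, a(10)=-15650, a(11)=34853, a(12)=-81803, a(13)=186362, a(14)=-431771, a(15)=990857, a(16)=-2286170, a(17)=5258741, a(18)=-12117251; answer -12117251

-12117251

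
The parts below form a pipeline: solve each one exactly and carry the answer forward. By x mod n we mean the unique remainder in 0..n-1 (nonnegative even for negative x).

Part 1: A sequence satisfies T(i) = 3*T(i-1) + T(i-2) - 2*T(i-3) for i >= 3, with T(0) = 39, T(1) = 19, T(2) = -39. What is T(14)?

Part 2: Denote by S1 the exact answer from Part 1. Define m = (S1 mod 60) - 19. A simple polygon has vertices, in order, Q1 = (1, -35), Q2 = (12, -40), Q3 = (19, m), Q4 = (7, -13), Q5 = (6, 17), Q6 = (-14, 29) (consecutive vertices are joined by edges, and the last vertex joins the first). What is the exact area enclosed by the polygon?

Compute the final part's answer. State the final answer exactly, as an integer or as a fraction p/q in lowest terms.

1933/2

Part 1: T(3) = 3*(-39) + 1*(19) - 2*(39) = -176; iterating: T(3)=-176, T(4)=-605, T(5)=-1913, T(6)=-5992, T(7)=-18679, T(8)=-58203, T(9)=-181304, T(10)=-564757, T(11)=-1759169, T(12)=-5479656, T(13)=-17068623, T(14)=-53167187; answer -53167187
Part 2: S1 = -53167187; m = -6; cross terms: (1*-40 - 12*-35)=380, (12*-6 - 19*-40)=688, (19*-13 - 7*-6)=-205, (7*17 - 6*-13)=197, (6*29 - -14*17)=412, (-14*-35 - 1*29)=461; twice the area = |1933| = 1933; area = 1933/2; answer 1933/2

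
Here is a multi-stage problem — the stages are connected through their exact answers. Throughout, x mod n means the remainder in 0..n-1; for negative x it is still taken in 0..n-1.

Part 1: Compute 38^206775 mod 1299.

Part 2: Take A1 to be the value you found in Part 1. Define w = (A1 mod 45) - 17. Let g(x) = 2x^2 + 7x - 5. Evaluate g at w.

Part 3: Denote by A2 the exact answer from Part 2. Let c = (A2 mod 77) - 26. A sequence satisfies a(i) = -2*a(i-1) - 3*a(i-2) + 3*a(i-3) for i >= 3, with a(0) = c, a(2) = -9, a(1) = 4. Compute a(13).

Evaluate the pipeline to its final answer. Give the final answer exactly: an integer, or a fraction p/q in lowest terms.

Part 1: squarings mod 1299: 38^1=38, 38^2=145, 38^4=241, 38^8=925, 38^16=883, 38^32=289, 38^64=385, 38^128=139, 38^256=1135, 38^512=916, 38^1024=1201, 38^2048=511, 38^4096=22, 38^8192=484, 38^16384=436, 38^32768=442, 38^65536=514, 38^131072=499; 38^206775 = 38^1 * 38^2 * 38^4 * 38^16 * 38^32 * 38^128 * 38^256 * 38^512 * 38^1024 * 38^8192 * 38^65536 * 38^131072 = 1004 (mod 1299); answer 1004
Part 2: A1 = 1004; w = -3; 2*(-3)^2 + 7*(-3)^1 - 5 = (18) + (-21) + (-5) = -8; answer -8
Part 3: A2 = -8; c = 43; a(3) = -2*(-9) - 3*(4) + 3*(43) = 135; iterating: a(3)=135, a(4)=-231, a(5)=30, a(6)=1038, a(7)=-2859, a(8)=2694, a(9)=6303, a(10)=-29265, a(11)=47703, a(12)=11298, a(13)=-253500; answer -253500

-253500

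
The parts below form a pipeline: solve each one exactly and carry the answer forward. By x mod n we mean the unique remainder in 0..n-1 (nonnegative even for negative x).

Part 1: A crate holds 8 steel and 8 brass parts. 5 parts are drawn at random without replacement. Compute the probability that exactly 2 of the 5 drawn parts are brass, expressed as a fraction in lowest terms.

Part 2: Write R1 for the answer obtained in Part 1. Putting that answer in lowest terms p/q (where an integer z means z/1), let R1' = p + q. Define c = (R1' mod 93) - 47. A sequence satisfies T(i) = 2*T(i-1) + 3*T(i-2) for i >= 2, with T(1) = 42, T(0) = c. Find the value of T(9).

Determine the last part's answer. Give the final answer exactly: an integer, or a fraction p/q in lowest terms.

Part 1: total draws C(16,5) = 4368; favorable C(8,2)*C(8,3) = 1568; P = 14/39; answer 14/39
Part 2: R1 = 14/39; threaded value p + q = 53; c = 6; T(2) = 2*(42) + 3*(6) = 102; iterating: T(2)=102, T(3)=330, T(4)=966, T(5)=2922, T(6)=8742, T(7)=26250, T(8)=78726, T(9)=236202; answer 236202

236202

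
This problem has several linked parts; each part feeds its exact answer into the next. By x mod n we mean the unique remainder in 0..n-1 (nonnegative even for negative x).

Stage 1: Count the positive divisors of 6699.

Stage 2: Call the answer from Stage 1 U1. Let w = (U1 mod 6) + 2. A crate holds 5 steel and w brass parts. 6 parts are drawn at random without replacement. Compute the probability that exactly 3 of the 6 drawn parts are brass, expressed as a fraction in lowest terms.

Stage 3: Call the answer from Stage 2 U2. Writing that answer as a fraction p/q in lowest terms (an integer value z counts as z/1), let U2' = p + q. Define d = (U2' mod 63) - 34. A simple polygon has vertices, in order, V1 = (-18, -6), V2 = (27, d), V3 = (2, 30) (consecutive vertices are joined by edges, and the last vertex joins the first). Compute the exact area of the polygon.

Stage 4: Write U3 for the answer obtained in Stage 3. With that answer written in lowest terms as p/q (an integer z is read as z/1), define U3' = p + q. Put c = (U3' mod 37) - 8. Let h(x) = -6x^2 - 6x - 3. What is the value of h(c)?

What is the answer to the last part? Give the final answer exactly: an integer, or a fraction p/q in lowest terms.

Stage 1: 6699 = 3 * 7 * 11 * 29; number of divisors = (1+1) * (1+1) * (1+1) * (1+1) = 16; answer 16
Stage 2: U1 = 16; w = 6; total draws C(11,6) = 462; favorable C(6,3)*C(5,3) = 200; P = 100/231; answer 100/231
Stage 3: U2 = 100/231; threaded value p + q = 331; d = -18; cross terms: (-18*-18 - 27*-6)=486, (27*30 - 2*-18)=846, (2*-6 - -18*30)=528; twice the area = |1860| = 1860; area = 930; answer 930
Stage 4: U3 = 930; threaded value p + q = 931; c = -2; -6*(-2)^2 - 6*(-2)^1 - 3 = (-24) + (12) + (-3) = -15; answer -15

-15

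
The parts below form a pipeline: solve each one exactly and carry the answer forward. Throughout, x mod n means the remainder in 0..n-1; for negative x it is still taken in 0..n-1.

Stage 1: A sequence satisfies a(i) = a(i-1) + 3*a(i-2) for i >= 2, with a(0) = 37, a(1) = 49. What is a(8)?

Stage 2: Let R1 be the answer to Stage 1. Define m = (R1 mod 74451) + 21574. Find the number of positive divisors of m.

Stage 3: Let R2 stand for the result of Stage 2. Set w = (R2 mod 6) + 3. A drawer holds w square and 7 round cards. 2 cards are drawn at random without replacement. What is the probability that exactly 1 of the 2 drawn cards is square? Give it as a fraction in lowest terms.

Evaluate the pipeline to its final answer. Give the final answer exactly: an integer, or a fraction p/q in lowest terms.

7/13

Stage 1: a(2) = 1*(49) + 3*(37) = 160; iterating: a(2)=160, a(3)=307, a(4)=787, a(5)=1708, a(6)=4069, a(7)=9193, a(8)=21400; answer 21400
Stage 2: R1 = 21400; m = 42974; 42974 = 2 * 21487; number of divisors = (1+1) * (1+1) = 4; answer 4
Stage 3: R2 = 4; w = 7; total draws C(14,2) = 91; favorable C(7,1)*C(7,1) = 49; P = 7/13; answer 7/13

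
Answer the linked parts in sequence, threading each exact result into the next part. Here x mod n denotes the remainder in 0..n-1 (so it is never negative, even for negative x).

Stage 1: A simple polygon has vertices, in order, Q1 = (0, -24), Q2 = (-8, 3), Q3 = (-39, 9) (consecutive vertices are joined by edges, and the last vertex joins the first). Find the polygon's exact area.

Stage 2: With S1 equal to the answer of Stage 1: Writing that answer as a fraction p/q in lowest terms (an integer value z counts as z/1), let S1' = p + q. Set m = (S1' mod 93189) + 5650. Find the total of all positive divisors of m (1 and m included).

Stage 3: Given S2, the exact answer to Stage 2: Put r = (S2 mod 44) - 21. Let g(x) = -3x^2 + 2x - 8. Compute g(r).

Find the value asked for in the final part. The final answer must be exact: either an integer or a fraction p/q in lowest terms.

-269

Stage 1: cross terms: (0*3 - -8*-24)=-192, (-8*9 - -39*3)=45, (-39*-24 - 0*9)=936; twice the area = |789| = 789; area = 789/2; answer 789/2
Stage 2: S1 = 789/2; threaded value p + q = 791; m = 6441; 6441 = 3 * 19 * 113; sigma = (1 + 3) * (1 + 19) * (1 + 113) = 4 * 20 * 114 = 9120; answer 9120
Stage 3: S2 = 9120; r = -9; -3*(-9)^2 + 2*(-9)^1 - 8 = (-243) + (-18) + (-8) = -269; answer -269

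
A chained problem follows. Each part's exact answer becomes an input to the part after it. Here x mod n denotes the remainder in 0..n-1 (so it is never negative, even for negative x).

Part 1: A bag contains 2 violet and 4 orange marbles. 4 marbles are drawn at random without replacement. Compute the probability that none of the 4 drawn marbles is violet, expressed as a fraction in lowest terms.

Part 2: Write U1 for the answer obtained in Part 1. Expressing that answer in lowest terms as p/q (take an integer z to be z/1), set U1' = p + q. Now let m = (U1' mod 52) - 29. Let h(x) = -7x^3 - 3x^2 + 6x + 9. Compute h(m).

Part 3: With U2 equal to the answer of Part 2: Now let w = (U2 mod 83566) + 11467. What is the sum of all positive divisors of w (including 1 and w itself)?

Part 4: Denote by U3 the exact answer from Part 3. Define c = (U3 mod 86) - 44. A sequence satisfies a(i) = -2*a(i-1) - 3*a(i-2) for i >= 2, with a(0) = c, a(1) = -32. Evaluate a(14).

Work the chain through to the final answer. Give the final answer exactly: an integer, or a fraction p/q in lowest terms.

40492

Part 1: total draws C(6,4) = 15; favorable C(4,4) = 1; P = 1/15; answer 1/15
Part 2: U1 = 1/15; threaded value p + q = 16; m = -13; -7*(-13)^3 - 3*(-13)^2 + 6*(-13)^1 + 9 = (15379) + (-507) + (-78) + (9) = 14803; answer 14803
Part 3: U2 = 14803; w = 26270; 26270 = 2 * 5 * 37 * 71; sigma = (1 + 2) * (1 + 5) * (1 + 37) * (1 + 71) = 3 * 6 * 38 * 72 = 49248; answer 49248
Part 4: U3 = 49248; c = 12; a(2) = -2*(-32) - 3*(12) = 28; iterating: a(2)=28, a(3)=40, a(4)=-164, a(5)=208, a(6)=76, a(7)=-776, a(8)=1324, a(9)=-320, a(10)=-3332, a(11)=7624, a(12)=-5252, a(13)=-12368, a(14)=40492; answer 40492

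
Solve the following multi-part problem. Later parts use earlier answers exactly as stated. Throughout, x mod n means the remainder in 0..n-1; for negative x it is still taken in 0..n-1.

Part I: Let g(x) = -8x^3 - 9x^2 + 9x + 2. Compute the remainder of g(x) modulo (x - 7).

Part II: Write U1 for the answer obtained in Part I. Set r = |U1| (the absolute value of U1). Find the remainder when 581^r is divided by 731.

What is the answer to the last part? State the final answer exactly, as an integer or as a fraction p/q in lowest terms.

477

Part I: remainder = value at the root: -8*(7)^3 - 9*(7)^2 + 9*(7)^1 + 2 = (-2744) + (-441) + (63) + (2) = -3120; answer -3120
Part II: U1 = -3120; r = 3120; squarings mod 731: 581^1=581, 581^2=570, 581^4=336, 581^8=322, 581^16=613, 581^32=35, 581^64=494, 581^128=613, 581^256=35, 581^512=494, 581^1024=613, 581^2048=35; 581^3120 = 581^16 * 581^32 * 581^1024 * 581^2048 = 477 (mod 731); answer 477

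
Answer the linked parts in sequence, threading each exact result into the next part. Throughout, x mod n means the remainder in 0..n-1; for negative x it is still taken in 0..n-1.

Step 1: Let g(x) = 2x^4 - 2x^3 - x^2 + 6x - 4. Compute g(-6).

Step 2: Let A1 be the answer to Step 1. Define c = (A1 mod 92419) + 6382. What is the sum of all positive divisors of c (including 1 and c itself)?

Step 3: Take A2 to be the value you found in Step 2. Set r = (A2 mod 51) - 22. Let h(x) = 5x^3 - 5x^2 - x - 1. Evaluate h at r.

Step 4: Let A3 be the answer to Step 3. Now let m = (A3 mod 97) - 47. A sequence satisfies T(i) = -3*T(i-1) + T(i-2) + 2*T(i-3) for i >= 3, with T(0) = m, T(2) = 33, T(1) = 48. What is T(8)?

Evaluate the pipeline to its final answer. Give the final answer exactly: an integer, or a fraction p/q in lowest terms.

Step 1: 2*(-6)^4 - 2*(-6)^3 - 1*(-6)^2 + 6*(-6)^1 - 4 = (2592) + (432) + (-36) + (-36) + (-4) = 2948; answer 2948
Step 2: A1 = 2948; c = 9330; 9330 = 2 * 3 * 5 * 311; sigma = (1 + 2) * (1 + 3) * (1 + 5) * (1 + 311) = 3 * 4 * 6 * 312 = 22464; answer 22464
Step 3: A2 = 22464; r = 2; 5*(2)^3 - 5*(2)^2 - 1*(2)^1 - 1 = (40) + (-20) + (-2) + (-1) = 17; answer 17
Step 4: A3 = 17; m = -30; T(3) = -3*(33) + 1*(48) + 2*(-30) = -111; iterating: T(3)=-111, T(4)=462, T(5)=-1431, T(6)=4533, T(7)=-14106, T(8)=43989; answer 43989

43989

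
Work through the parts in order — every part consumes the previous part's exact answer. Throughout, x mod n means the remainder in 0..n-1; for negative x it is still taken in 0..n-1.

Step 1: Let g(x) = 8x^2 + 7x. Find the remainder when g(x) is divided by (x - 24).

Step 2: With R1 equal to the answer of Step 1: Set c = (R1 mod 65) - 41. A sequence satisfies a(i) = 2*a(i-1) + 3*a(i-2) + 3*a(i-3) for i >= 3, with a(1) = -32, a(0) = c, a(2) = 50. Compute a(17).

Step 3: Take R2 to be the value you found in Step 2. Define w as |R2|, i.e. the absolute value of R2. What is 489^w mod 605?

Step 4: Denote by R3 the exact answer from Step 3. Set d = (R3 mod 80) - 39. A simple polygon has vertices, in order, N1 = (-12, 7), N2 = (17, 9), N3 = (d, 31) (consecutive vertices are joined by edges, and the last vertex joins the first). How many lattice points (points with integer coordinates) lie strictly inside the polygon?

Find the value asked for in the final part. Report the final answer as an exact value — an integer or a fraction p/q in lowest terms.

313

Step 1: remainder = value at the root: 8*(24)^2 + 7*(24)^1 = (4608) + (168) = 4776; answer 4776
Step 2: R1 = 4776; c = -10; a(3) = 2*(50) + 3*(-32) + 3*(-10) = -26; iterating: a(3)=-26, a(4)=2, a(5)=76, a(6)=80, a(7)=394, a(8)=1256, a(9)=3934, a(10)=12818, a(11)=41206, a(12)=132668, a(13)=427408, a(14)=1376438, a(15)=4433104, a(16)=14277746, a(17)=45984118; answer 45984118
Step 3: R2 = 45984118; w = 45984118; squarings mod 605: 489^1=489, 489^2=146, 489^4=141, 489^8=521, 489^16=401, 489^32=476, 489^64=306, 489^128=466, 489^256=566, 489^512=311, 489^1024=526, 489^2048=191, 489^4096=181, 489^8192=91, 489^16384=416, 489^32768=26, 489^65536=71, 489^131072=201, 489^262144=471, 489^524288=411, 489^1048576=126, 489^2097152=146, 489^4194304=141, 489^8388608=521, 489^16777216=401, 489^33554432=476; 489^45984118 = 489^2 * 489^4 * 489^16 * 489^32 * 489^64 * 489^256 * 489^2048 * 489^8192 * 489^32768 * 489^65536 * 489^262144 * 489^524288 * 489^1048576 * 489^2097152 * 489^8388608 * 489^33554432 = 301 (mod 605); answer 301
Step 4: R3 = 301; d = 22; cross terms: (-12*9 - 17*7)=-227, (17*31 - 22*9)=329, (22*7 - -12*31)=526; twice the area = |628| = 628; area = 314; boundary points = 1 + 1 + 2 = 4; strictly interior points = area - boundary/2 + 1 = 313; answer 313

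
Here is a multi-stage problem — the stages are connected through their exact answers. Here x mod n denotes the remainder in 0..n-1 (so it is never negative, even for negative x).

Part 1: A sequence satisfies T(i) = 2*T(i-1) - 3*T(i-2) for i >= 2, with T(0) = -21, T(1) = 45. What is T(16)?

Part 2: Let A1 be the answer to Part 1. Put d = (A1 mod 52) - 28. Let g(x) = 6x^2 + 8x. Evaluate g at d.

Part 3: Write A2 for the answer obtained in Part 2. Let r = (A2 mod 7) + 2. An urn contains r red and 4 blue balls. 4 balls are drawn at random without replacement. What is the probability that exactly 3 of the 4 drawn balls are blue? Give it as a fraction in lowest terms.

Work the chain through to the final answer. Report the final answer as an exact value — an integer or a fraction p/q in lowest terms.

Part 1: T(2) = 2*(45) - 3*(-21) = 153; iterating: T(2)=153, T(3)=171, T(4)=-117, T(5)=-747, T(6)=-1143, T(7)=-45, T(8)=3339, T(9)=6813, T(10)=3609, T(11)=-13221, T(12)=-37269, T(13)=-34875, T(14)=42057, T(15)=188739, T(16)=251307; answer 251307
Part 2: A1 = 251307; d = 15; 6*(15)^2 + 8*(15)^1 = (1350) + (120) = 1470; answer 1470
Part 3: A2 = 1470; r = 2; total draws C(6,4) = 15; favorable C(4,3)*C(2,1) = 8; P = 8/15; answer 8/15

8/15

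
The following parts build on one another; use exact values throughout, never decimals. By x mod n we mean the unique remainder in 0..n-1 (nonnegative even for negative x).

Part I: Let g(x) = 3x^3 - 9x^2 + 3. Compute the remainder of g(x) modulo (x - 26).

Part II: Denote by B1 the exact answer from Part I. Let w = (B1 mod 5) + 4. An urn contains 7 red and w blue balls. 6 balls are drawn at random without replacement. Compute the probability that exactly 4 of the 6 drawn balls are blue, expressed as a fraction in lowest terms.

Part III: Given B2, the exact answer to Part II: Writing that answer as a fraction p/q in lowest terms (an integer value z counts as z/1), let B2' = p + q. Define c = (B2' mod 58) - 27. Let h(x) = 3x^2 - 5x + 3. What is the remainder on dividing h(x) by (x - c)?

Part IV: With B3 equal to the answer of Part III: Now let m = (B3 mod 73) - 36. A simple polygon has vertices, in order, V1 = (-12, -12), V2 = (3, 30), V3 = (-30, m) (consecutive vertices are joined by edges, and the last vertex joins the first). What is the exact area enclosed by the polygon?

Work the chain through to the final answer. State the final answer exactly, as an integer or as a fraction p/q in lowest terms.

Part I: remainder = value at the root: 3*(26)^3 - 9*(26)^2 + 3 = (52728) + (-6084) + (3) = 46647; answer 46647
Part II: B1 = 46647; w = 6; total draws C(13,6) = 1716; favorable C(6,4)*C(7,2) = 315; P = 105/572; answer 105/572
Part III: B2 = 105/572; threaded value p + q = 677; c = 12; remainder = value at the root: 3*(12)^2 - 5*(12)^1 + 3 = (432) + (-60) + (3) = 375; answer 375
Part IV: B3 = 375; m = -26; cross terms: (-12*30 - 3*-12)=-324, (3*-26 - -30*30)=822, (-30*-12 - -12*-26)=48; twice the area = |546| = 546; area = 273; answer 273

273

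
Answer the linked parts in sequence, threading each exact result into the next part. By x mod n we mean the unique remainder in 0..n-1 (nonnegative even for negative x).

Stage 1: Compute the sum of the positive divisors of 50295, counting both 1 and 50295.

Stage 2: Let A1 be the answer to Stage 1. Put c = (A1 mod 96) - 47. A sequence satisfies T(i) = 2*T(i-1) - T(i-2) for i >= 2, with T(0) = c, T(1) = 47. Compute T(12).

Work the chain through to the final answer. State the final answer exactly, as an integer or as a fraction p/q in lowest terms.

Stage 1: 50295 = 3 * 5 * 7 * 479; sigma = (1 + 3) * (1 + 5) * (1 + 7) * (1 + 479) = 4 * 6 * 8 * 480 = 92160; answer 92160
Stage 2: A1 = 92160; c = -47; T(2) = 2*(47) - 1*(-47) = 141; iterating: T(2)=141, T(3)=235, T(4)=329, T(5)=423, T(6)=517, T(7)=611, T(8)=705, T(9)=799, T(10)=893, T(11)=987, T(12)=1081; answer 1081

1081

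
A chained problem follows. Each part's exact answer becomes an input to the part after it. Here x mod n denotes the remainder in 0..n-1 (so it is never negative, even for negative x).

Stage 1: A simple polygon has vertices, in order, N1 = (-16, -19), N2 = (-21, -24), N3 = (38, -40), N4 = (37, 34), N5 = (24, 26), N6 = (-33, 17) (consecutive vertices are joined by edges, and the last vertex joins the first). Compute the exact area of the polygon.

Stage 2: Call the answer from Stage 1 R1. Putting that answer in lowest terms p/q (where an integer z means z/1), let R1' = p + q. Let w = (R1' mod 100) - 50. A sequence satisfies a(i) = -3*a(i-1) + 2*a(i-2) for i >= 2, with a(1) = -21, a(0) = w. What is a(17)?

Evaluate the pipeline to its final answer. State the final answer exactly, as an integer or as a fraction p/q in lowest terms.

Stage 1: cross terms: (-16*-24 - -21*-19)=-15, (-21*-40 - 38*-24)=1752, (38*34 - 37*-40)=2772, (37*26 - 24*34)=146, (24*17 - -33*26)=1266, (-33*-19 - -16*17)=899; twice the area = |6820| = 6820; area = 3410; answer 3410
Stage 2: R1 = 3410; threaded value p + q = 3411; w = -39; a(2) = -3*(-21) + 2*(-39) = -15; iterating: a(2)=-15, a(3)=3, a(4)=-39, a(5)=123, a(6)=-447, a(7)=1587, a(8)=-5655, a(9)=20139, a(10)=-71727, a(11)=255459, a(12)=-909831, a(13)=3240411, a(14)=-11540895, a(15)=41103507, a(16)=-146392311, a(17)=521383947; answer 521383947

521383947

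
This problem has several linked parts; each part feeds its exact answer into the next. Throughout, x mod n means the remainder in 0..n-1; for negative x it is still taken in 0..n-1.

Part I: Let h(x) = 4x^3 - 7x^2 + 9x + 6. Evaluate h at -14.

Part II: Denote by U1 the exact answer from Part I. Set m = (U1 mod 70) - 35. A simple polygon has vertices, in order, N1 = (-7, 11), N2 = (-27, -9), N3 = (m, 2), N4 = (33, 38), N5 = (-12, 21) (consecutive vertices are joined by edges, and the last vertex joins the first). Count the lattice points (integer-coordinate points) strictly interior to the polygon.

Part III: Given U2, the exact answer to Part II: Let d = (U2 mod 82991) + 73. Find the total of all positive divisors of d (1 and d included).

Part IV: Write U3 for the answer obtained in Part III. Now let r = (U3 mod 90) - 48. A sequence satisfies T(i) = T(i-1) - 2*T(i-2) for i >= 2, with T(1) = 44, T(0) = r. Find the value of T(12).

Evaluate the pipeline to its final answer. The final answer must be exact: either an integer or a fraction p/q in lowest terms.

3360

Part I: 4*(-14)^3 - 7*(-14)^2 + 9*(-14)^1 + 6 = (-10976) + (-1372) + (-126) + (6) = -12468; answer -12468
Part II: U1 = -12468; m = 27; cross terms: (-7*-9 - -27*11)=360, (-27*2 - 27*-9)=189, (27*38 - 33*2)=960, (33*21 - -12*38)=1149, (-12*11 - -7*21)=15; twice the area = |2673| = 2673; area = 2673/2; boundary points = 20 + 1 + 6 + 1 + 5 = 33; strictly interior points = area - boundary/2 + 1 = 1321; answer 1321
Part III: U2 = 1321; d = 1394; 1394 = 2 * 17 * 41; sigma = (1 + 2) * (1 + 17) * (1 + 41) = 3 * 18 * 42 = 2268; answer 2268
Part IV: U3 = 2268; r = -30; T(2) = 1*(44) - 2*(-30) = 104; iterating: T(2)=104, T(3)=16, T(4)=-192, T(5)=-224, T(6)=160, T(7)=608, T(8)=288, T(9)=-928, T(10)=-1504, T(11)=352, T(12)=3360; answer 3360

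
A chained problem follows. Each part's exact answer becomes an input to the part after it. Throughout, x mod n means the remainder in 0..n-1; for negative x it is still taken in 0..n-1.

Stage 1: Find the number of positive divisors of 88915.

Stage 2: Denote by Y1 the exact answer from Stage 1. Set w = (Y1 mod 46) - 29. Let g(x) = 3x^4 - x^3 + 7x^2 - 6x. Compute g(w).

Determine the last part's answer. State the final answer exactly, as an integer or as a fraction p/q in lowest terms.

1192025

Stage 1: 88915 = 5 * 17783; number of divisors = (1+1) * (1+1) = 4; answer 4
Stage 2: Y1 = 4; w = -25; 3*(-25)^4 - 1*(-25)^3 + 7*(-25)^2 - 6*(-25)^1 = (1171875) + (15625) + (4375) + (150) = 1192025; answer 1192025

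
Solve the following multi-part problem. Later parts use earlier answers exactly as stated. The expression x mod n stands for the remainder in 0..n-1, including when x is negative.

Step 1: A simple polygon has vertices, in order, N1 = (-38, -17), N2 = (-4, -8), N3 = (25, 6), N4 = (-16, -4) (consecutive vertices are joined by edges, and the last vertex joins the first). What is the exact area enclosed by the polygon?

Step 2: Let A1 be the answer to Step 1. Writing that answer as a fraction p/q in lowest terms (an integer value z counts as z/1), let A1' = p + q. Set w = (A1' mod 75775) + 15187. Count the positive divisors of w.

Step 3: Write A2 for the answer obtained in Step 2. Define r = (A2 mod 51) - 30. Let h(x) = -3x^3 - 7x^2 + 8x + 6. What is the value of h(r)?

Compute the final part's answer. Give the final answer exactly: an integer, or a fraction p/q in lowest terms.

37254

Step 1: cross terms: (-38*-8 - -4*-17)=236, (-4*6 - 25*-8)=176, (25*-4 - -16*6)=-4, (-16*-17 - -38*-4)=120; twice the area = |528| = 528; area = 264; answer 264
Step 2: A1 = 264; threaded value p + q = 265; w = 15452; 15452 = 2^2 * 3863; number of divisors = (2+1) * (1+1) = 6; answer 6
Step 3: A2 = 6; r = -24; -3*(-24)^3 - 7*(-24)^2 + 8*(-24)^1 + 6 = (41472) + (-4032) + (-192) + (6) = 37254; answer 37254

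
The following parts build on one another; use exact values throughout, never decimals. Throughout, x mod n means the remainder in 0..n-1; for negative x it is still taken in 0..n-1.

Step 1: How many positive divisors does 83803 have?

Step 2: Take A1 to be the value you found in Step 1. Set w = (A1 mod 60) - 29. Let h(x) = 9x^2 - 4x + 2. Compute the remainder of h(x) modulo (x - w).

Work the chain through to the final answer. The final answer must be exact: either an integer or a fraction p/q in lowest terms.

5727

Step 1: 83803 = 181 * 463; number of divisors = (1+1) * (1+1) = 4; answer 4
Step 2: A1 = 4; w = -25; remainder = value at the root: 9*(-25)^2 - 4*(-25)^1 + 2 = (5625) + (100) + (2) = 5727; answer 5727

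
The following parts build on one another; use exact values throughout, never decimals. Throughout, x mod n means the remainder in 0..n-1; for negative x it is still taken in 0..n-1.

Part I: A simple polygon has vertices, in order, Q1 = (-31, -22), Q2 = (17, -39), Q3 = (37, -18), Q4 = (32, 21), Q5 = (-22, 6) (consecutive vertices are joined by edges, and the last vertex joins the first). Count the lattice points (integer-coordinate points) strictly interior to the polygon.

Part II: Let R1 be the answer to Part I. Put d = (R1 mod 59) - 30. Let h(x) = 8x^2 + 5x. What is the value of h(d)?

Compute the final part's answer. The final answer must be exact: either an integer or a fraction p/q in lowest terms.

1023

Part I: cross terms: (-31*-39 - 17*-22)=1583, (17*-18 - 37*-39)=1137, (37*21 - 32*-18)=1353, (32*6 - -22*21)=654, (-22*-22 - -31*6)=670; twice the area = |5397| = 5397; area = 5397/2; boundary points = 1 + 1 + 1 + 3 + 1 = 7; strictly interior points = area - boundary/2 + 1 = 2696; answer 2696
Part II: R1 = 2696; d = 11; 8*(11)^2 + 5*(11)^1 = (968) + (55) = 1023; answer 1023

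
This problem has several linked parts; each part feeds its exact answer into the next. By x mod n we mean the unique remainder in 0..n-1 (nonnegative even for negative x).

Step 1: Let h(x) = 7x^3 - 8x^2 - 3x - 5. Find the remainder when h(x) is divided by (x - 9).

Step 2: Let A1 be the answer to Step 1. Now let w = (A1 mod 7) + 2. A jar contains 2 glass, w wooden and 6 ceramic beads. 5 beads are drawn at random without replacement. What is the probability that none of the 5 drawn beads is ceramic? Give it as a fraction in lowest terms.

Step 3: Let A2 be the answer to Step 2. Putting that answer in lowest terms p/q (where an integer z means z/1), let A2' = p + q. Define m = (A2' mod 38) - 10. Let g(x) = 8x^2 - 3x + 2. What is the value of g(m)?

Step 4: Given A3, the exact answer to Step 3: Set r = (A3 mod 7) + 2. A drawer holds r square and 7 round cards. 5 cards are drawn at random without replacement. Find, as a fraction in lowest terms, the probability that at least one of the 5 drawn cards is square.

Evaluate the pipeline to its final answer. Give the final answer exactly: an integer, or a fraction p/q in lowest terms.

21/22

Step 1: remainder = value at the root: 7*(9)^3 - 8*(9)^2 - 3*(9)^1 - 5 = (5103) + (-648) + (-27) + (-5) = 4423; answer 4423
Step 2: A1 = 4423; w = 8; total draws C(16,5) = 4368; favorable C(10,5) = 252; P = 3/52; answer 3/52
Step 3: A2 = 3/52; threaded value p + q = 55; m = 7; 8*(7)^2 - 3*(7)^1 + 2 = (392) + (-21) + (2) = 373; answer 373
Step 4: A3 = 373; r = 4; total draws C(11,5) = 462; complement C(7,5) = 21; favorable 462 - 21 = 441; P = 21/22; answer 21/22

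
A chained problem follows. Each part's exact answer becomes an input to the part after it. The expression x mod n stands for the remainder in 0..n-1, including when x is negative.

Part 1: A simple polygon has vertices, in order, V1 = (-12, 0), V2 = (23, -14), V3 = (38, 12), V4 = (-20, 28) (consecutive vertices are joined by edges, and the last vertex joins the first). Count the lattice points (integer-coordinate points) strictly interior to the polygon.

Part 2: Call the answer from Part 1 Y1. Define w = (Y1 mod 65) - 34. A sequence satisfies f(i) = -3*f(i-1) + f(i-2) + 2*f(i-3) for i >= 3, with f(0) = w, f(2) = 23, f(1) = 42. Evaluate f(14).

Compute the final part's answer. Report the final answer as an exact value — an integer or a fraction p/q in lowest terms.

33280395

Part 1: cross terms: (-12*-14 - 23*0)=168, (23*12 - 38*-14)=808, (38*28 - -20*12)=1304, (-20*0 - -12*28)=336; twice the area = |2616| = 2616; area = 1308; boundary points = 7 + 1 + 2 + 4 = 14; strictly interior points = area - boundary/2 + 1 = 1302; answer 1302
Part 2: Y1 = 1302; w = -32; f(3) = -3*(23) + 1*(42) + 2*(-32) = -91; iterating: f(3)=-91, f(4)=380, f(5)=-1185, f(6)=3753, f(7)=-11684, f(8)=36435, f(9)=-113483, f(10)=353516, f(11)=-1101161, f(12)=3430033, f(13)=-10684228, f(14)=33280395; answer 33280395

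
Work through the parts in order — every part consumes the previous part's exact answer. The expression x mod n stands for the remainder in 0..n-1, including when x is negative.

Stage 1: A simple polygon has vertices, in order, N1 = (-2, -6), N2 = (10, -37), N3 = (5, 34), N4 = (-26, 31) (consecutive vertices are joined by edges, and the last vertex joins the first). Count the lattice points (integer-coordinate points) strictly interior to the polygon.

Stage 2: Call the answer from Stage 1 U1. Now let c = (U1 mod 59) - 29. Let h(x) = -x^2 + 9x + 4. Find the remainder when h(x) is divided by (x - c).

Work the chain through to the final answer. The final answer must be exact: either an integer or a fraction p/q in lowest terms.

Stage 1: cross terms: (-2*-37 - 10*-6)=134, (10*34 - 5*-37)=525, (5*31 - -26*34)=1039, (-26*-6 - -2*31)=218; twice the area = |1916| = 1916; area = 958; boundary points = 1 + 1 + 1 + 1 = 4; strictly interior points = area - boundary/2 + 1 = 957; answer 957
Stage 2: U1 = 957; c = -16; remainder = value at the root: -1*(-16)^2 + 9*(-16)^1 + 4 = (-256) + (-144) + (4) = -396; answer -396

-396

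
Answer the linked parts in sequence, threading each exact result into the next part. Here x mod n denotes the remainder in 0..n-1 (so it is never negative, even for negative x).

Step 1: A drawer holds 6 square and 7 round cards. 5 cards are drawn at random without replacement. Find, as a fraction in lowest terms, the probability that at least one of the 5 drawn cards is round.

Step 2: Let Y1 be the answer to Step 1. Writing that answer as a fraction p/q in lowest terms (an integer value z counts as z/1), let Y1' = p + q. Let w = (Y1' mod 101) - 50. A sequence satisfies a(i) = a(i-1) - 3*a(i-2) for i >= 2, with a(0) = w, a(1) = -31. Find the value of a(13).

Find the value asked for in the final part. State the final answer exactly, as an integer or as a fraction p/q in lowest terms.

Step 1: total draws C(13,5) = 1287; complement C(6,5) = 6; favorable 1287 - 6 = 1281; P = 427/429; answer 427/429
Step 2: Y1 = 427/429; threaded value p + q = 856; w = -2; a(2) = 1*(-31) - 3*(-2) = -25; iterating: a(2)=-25, a(3)=68, a(4)=143, a(5)=-61, a(6)=-490, a(7)=-307, a(8)=1163, a(9)=2084, a(10)=-1405, a(11)=-7657, a(12)=-3442, a(13)=19529; answer 19529

19529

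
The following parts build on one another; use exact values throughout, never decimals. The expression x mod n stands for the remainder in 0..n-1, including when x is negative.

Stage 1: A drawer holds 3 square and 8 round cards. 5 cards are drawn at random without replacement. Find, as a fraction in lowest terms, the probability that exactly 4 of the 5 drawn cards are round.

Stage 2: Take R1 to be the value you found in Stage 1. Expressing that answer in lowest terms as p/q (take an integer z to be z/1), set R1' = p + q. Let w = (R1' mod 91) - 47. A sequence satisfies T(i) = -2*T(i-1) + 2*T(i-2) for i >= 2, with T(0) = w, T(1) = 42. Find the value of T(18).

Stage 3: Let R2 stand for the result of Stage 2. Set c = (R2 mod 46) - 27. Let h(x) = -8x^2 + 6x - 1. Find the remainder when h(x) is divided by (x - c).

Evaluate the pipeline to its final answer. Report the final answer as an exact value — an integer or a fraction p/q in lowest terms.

Stage 1: total draws C(11,5) = 462; favorable C(8,4)*C(3,1) = 210; P = 5/11; answer 5/11
Stage 2: R1 = 5/11; threaded value p + q = 16; w = -31; T(2) = -2*(42) + 2*(-31) = -146; iterating: T(2)=-146, T(3)=376, T(4)=-1044, T(5)=2840, T(6)=-7768, T(7)=21216, T(8)=-57968, T(9)=158368, T(10)=-432672, T(11)=1182080, T(12)=-3229504, T(13)=8823168, T(14)=-24105344, T(15)=65857024, T(16)=-179924736, T(17)=491563520, T(18)=-1342976512; answer -1342976512
Stage 3: R2 = -1342976512; c = -7; remainder = value at the root: -8*(-7)^2 + 6*(-7)^1 - 1 = (-392) + (-42) + (-1) = -435; answer -435

-435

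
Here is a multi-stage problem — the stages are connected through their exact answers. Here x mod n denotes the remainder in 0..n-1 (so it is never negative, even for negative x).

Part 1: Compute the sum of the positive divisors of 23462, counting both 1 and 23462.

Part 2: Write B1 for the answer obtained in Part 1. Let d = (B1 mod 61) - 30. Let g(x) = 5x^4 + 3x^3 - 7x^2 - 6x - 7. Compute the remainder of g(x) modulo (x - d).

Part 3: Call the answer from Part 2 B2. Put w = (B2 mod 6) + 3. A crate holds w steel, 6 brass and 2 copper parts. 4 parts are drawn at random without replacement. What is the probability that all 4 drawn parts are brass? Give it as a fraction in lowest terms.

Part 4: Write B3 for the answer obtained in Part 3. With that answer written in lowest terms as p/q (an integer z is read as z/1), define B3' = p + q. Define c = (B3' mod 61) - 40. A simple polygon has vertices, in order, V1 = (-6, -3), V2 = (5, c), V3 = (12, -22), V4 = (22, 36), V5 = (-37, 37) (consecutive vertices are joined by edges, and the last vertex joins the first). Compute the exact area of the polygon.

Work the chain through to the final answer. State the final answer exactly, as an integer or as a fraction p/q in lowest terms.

2001

Part 1: 23462 = 2 * 11731; sigma = (1 + 2) * (1 + 11731) = 3 * 11732 = 35196; answer 35196
Part 2: B1 = 35196; d = 30; remainder = value at the root: 5*(30)^4 + 3*(30)^3 - 7*(30)^2 - 6*(30)^1 - 7 = (4050000) + (81000) + (-6300) + (-180) + (-7) = 4124513; answer 4124513
Part 3: B2 = 4124513; w = 8; total draws C(16,4) = 1820; favorable C(6,4) = 15; P = 3/364; answer 3/364
Part 4: B3 = 3/364; threaded value p + q = 367; c = -39; cross terms: (-6*-39 - 5*-3)=249, (5*-22 - 12*-39)=358, (12*36 - 22*-22)=916, (22*37 - -37*36)=2146, (-37*-3 - -6*37)=333; twice the area = |4002| = 4002; area = 2001; answer 2001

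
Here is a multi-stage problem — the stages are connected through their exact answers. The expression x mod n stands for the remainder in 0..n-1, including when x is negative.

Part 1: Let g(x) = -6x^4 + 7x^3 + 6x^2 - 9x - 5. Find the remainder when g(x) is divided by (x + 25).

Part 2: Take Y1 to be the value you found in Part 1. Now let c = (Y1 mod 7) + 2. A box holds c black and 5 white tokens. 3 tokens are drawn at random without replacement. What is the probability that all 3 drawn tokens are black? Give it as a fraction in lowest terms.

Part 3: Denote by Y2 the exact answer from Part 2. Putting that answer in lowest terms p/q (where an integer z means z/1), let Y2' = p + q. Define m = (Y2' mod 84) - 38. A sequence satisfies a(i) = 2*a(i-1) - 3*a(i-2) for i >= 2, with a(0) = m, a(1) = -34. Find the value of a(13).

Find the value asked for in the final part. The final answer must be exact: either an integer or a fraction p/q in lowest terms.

Part 1: remainder = value at the root: -6*(-25)^4 + 7*(-25)^3 + 6*(-25)^2 - 9*(-25)^1 - 5 = (-2343750) + (-109375) + (3750) + (225) + (-5) = -2449155; answer -2449155
Part 2: Y1 = -2449155; c = 7; total draws C(12,3) = 220; favorable C(7,3) = 35; P = 7/44; answer 7/44
Part 3: Y2 = 7/44; threaded value p + q = 51; m = 13; a(2) = 2*(-34) - 3*(13) = -107; iterating: a(2)=-107, a(3)=-112, a(4)=97, a(5)=530, a(6)=769, a(7)=-52, a(8)=-2411, a(9)=-4666, a(10)=-2099, a(11)=9800, a(12)=25897, a(13)=22394; answer 22394

22394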